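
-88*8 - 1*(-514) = -190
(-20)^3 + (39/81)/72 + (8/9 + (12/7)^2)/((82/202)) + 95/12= -31176197965/3905496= -7982.65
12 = 12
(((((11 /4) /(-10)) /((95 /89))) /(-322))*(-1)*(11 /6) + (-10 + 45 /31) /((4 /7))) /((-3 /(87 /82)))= 98745024331 /18662347200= 5.29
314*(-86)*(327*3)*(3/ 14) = -39736386/ 7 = -5676626.57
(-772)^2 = 595984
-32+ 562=530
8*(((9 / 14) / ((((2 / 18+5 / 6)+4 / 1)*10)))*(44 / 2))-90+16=-223382 / 3115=-71.71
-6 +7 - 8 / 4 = -1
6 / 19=0.32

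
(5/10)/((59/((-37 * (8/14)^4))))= -4736/141659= -0.03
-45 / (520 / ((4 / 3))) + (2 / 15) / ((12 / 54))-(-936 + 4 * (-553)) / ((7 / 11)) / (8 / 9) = 2532393 / 455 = 5565.70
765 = 765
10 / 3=3.33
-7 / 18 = -0.39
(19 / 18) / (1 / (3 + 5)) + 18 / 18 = 85 / 9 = 9.44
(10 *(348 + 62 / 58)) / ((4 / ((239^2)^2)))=165147059364215 / 58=2847363092486.47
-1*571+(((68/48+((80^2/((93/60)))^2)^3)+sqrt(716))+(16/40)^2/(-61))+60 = 2*sqrt(179)+80484251153203199991723652760617937/16241317362300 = 4955524811061600542895.65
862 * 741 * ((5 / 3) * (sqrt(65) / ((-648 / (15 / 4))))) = -2661425 * sqrt(65) / 432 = -49669.20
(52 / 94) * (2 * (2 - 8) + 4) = -208 / 47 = -4.43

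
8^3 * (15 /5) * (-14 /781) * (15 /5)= -64512 /781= -82.60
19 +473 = 492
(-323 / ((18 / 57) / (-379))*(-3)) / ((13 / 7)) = -16281461 / 26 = -626210.04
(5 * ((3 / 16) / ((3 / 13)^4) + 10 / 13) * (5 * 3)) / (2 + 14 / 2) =9390325 / 16848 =557.36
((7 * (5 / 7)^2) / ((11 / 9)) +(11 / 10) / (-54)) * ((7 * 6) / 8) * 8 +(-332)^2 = 109242413 / 990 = 110345.87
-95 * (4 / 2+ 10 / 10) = -285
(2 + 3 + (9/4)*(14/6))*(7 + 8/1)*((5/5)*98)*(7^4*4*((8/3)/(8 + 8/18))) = 868249620/19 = 45697348.42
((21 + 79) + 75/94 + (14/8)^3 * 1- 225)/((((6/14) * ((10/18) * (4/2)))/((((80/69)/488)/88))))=-2502353/371379712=-0.01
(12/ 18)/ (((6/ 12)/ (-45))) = -60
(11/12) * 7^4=26411/12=2200.92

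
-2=-2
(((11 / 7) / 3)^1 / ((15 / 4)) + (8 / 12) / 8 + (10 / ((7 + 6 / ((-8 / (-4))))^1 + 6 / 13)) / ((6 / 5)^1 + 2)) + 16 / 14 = 1.66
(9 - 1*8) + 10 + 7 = 18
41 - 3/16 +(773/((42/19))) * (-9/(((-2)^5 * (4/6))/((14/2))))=137407/128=1073.49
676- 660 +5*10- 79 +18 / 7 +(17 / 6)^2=-2.40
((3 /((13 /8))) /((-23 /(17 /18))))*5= -0.38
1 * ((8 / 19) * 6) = 48 / 19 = 2.53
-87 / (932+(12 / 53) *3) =-4611 / 49432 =-0.09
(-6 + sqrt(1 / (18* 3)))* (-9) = 54 - sqrt(6) / 2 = 52.78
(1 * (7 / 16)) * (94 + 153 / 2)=2387 / 32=74.59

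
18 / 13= 1.38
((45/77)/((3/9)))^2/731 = 18225/4334099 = 0.00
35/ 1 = 35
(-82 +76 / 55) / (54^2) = -739 / 26730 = -0.03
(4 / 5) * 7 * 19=532 / 5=106.40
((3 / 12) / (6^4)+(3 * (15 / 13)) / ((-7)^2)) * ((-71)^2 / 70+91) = 2669226887 / 231154560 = 11.55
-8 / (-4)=2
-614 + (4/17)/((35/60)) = -73018/119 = -613.60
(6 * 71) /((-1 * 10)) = -213 /5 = -42.60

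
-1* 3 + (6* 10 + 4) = 61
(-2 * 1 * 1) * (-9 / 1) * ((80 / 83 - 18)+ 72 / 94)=-292.86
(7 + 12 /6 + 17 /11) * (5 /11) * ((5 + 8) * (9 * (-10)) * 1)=-5608.26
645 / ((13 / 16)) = 10320 / 13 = 793.85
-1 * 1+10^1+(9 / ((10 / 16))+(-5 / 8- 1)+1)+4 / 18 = 8279 / 360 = 23.00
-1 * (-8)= 8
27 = 27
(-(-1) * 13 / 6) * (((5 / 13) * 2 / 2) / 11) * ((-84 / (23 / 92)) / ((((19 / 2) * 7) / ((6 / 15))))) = -32 / 209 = -0.15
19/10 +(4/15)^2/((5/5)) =887/450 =1.97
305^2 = 93025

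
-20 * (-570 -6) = 11520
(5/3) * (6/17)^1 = 10/17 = 0.59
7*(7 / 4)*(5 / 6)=245 / 24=10.21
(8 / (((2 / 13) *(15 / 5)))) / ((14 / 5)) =130 / 21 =6.19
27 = 27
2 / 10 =1 / 5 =0.20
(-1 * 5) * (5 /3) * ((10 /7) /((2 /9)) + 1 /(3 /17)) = -6350 /63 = -100.79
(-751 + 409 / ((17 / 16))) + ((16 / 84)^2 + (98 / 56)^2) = -43537783 / 119952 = -362.96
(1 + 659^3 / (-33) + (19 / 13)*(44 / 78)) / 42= -8061049846 / 39039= -206487.10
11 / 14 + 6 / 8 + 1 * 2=99 / 28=3.54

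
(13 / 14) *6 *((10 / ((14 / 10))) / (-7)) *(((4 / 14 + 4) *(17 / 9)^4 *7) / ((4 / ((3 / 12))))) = -135721625 / 1000188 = -135.70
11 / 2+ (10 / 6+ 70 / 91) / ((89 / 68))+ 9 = 113579 / 6942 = 16.36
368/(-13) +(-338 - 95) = -5997/13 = -461.31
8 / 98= 4 / 49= 0.08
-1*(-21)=21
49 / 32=1.53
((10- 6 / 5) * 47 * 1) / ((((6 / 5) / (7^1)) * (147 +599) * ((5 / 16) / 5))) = 57904 / 1119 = 51.75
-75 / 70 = -15 / 14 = -1.07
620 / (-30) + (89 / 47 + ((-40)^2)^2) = 360957353 / 141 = 2559981.23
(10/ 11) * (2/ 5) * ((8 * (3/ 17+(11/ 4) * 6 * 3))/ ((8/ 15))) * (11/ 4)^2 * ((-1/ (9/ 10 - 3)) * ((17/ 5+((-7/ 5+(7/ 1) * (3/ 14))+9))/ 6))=3870625/ 1904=2032.89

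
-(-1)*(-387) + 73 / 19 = -7280 / 19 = -383.16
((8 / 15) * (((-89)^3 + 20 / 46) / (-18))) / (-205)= -21619036 / 212175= -101.89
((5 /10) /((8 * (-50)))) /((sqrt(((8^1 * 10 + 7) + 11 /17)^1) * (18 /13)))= -0.00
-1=-1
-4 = -4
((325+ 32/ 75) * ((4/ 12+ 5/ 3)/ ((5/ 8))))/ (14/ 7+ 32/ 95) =3709864/ 8325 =445.63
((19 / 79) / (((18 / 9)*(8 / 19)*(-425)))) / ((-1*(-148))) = -0.00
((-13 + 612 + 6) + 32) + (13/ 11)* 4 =7059/ 11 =641.73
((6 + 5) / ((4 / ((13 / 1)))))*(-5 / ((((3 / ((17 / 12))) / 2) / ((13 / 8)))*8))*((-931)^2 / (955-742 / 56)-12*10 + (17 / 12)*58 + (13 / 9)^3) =-768539272016945 / 25308453888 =-30366.90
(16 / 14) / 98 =4 / 343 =0.01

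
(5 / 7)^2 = 25 / 49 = 0.51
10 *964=9640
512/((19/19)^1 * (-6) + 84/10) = 640/3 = 213.33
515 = 515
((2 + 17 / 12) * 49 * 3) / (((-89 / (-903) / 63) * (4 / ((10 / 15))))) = 38096667 / 712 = 53506.55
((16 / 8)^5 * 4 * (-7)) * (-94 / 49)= 12032 / 7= 1718.86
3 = 3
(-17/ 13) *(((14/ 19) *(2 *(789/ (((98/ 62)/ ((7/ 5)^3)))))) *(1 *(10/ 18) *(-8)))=217326368/ 18525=11731.52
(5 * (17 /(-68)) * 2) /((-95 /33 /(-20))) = -330 /19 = -17.37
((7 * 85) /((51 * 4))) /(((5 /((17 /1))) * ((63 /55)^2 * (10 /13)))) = 133705 /13608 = 9.83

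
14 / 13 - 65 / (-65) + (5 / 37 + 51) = 25595 / 481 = 53.21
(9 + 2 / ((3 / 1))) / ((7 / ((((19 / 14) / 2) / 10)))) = 551 / 5880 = 0.09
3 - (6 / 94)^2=6618 / 2209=3.00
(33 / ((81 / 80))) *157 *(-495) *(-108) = 273556800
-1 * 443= -443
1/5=0.20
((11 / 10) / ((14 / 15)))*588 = 693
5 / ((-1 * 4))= -5 / 4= -1.25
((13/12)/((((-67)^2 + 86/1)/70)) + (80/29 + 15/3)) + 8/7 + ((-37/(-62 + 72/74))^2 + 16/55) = 299287075441019/31252081415940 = 9.58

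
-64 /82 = -32 /41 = -0.78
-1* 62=-62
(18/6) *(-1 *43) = -129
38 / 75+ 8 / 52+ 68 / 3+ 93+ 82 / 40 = 461671 / 3900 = 118.38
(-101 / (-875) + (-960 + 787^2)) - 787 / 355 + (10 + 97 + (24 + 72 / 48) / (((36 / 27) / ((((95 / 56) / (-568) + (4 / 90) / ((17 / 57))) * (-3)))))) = 19673423576577 / 31808000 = 618505.52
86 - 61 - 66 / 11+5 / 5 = 20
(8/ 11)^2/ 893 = 64/ 108053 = 0.00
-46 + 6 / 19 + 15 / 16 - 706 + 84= -666.75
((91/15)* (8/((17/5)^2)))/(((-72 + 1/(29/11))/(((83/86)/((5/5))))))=-4380740/77432637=-0.06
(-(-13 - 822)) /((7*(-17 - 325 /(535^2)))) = -9559915 /1362522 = -7.02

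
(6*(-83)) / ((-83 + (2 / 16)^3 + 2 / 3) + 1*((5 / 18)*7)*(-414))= 0.56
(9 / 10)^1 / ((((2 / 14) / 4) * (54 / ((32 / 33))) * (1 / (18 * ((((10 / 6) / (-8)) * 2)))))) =-112 / 33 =-3.39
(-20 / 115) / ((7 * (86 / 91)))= -26 / 989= -0.03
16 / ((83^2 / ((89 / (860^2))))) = 89 / 318444025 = 0.00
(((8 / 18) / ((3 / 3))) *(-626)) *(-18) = 5008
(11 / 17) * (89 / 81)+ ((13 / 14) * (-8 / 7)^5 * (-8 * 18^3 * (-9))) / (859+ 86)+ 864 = 341746243337 / 5670093555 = 60.27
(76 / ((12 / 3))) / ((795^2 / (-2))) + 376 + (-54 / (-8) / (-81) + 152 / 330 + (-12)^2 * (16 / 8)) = 18475732343 / 27809100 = 664.38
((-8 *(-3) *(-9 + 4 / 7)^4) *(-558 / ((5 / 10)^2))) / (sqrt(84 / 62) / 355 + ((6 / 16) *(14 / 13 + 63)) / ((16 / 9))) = -645619488279470690918400 / 32278305733825669 + 212680278720019169280 *sqrt(1302) / 1581636980957457781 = -19996801.49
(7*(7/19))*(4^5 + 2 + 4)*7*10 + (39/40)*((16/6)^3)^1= 158996308/855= 185960.59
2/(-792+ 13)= -2/779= -0.00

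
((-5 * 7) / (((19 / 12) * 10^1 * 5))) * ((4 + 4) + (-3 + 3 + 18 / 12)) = -4.20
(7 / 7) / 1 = 1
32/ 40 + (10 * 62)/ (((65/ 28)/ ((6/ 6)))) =17412/ 65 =267.88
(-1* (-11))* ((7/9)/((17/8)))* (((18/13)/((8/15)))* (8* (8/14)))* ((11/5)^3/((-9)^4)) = 937024/12083175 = 0.08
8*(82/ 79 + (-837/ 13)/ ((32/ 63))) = -4131637/ 4108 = -1005.75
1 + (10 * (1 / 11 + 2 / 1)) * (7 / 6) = 838 / 33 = 25.39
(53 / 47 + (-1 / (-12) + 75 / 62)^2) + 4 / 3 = 26880383 / 6504048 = 4.13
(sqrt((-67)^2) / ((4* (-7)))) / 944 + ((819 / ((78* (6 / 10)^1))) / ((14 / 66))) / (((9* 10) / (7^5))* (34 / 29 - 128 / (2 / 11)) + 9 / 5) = -42.02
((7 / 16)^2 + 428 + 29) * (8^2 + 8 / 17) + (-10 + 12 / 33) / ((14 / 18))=29463.01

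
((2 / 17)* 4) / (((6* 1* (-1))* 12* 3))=-1 / 459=-0.00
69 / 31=2.23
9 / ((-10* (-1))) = 9 / 10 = 0.90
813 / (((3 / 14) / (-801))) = -3038994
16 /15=1.07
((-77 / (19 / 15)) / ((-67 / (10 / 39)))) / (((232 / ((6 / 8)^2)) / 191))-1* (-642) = 19722303123 / 30714944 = 642.11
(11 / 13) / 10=0.08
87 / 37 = 2.35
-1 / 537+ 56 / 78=4999 / 6981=0.72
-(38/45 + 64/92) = -1594/1035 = -1.54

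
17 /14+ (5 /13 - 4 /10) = 1091 /910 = 1.20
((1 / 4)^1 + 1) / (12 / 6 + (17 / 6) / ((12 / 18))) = 1 / 5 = 0.20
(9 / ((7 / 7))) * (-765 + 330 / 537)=-1231425 / 179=-6879.47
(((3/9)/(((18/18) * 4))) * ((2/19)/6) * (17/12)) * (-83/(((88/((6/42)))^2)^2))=-1411/1181844113522688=-0.00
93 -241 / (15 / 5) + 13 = 77 / 3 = 25.67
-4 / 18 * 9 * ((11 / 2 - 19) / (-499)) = -27 / 499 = -0.05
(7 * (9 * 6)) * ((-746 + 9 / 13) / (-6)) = 610407 / 13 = 46954.38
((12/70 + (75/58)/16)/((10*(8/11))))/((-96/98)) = -210287/5939200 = -0.04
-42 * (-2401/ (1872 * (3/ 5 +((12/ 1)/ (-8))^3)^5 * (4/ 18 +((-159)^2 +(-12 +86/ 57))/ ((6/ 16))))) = -408746240000/ 84142856606890419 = -0.00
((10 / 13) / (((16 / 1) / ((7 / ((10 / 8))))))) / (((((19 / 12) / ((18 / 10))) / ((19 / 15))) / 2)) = 252 / 325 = 0.78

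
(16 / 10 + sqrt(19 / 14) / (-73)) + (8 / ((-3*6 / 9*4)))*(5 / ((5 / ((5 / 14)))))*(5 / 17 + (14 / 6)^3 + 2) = -60346 / 16065-sqrt(266) / 1022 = -3.77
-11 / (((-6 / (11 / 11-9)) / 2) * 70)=-44 / 105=-0.42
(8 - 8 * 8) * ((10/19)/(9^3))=-0.04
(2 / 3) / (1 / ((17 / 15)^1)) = 34 / 45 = 0.76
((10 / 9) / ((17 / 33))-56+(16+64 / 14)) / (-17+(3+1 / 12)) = 47512 / 19873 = 2.39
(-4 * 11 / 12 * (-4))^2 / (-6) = -968 / 27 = -35.85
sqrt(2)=1.41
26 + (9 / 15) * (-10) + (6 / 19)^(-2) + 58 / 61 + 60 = 199789 / 2196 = 90.98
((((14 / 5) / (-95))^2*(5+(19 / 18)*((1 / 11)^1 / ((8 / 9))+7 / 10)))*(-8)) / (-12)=0.00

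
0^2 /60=0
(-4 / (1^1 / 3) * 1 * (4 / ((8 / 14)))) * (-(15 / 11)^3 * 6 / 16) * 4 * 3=958.49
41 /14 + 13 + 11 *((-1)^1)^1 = 69 /14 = 4.93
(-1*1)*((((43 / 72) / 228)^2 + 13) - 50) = 9970945223 / 269485056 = 37.00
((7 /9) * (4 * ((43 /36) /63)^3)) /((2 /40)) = 397535 /937461924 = 0.00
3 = 3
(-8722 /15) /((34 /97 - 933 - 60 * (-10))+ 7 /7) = 423017 /241275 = 1.75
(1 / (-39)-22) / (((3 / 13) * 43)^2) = -0.22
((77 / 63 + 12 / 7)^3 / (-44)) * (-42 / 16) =6331625 / 4191264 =1.51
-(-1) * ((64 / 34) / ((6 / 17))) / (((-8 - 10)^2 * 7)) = 4 / 1701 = 0.00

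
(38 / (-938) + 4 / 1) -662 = -308621 / 469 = -658.04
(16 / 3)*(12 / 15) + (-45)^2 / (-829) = 1.82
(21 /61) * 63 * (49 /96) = 21609 /1952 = 11.07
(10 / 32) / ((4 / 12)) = 15 / 16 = 0.94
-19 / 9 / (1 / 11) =-209 / 9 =-23.22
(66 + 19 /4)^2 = 80089 /16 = 5005.56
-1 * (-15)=15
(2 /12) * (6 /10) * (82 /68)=0.12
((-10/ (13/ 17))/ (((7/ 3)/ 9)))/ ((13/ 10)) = -45900/ 1183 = -38.80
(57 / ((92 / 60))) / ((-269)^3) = -855 / 447697507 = -0.00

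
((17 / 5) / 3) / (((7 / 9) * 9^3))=17 / 8505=0.00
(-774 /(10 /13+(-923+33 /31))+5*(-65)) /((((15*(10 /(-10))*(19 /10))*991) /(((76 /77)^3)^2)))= 1220478466346893312 /115014429598493272155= 0.01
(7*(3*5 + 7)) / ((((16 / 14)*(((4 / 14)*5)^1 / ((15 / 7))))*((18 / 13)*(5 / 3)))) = 7007 / 80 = 87.59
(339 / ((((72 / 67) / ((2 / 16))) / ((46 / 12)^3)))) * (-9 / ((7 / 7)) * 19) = -1750210783 / 4608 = -379820.05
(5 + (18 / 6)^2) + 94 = 108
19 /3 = 6.33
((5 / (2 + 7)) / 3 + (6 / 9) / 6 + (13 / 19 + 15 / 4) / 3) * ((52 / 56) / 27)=47333 / 775656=0.06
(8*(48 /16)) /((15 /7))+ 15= 131 /5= 26.20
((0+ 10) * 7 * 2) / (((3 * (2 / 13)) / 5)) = 4550 / 3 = 1516.67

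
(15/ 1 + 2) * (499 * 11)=93313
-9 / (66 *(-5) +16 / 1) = 9 / 314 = 0.03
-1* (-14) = 14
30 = 30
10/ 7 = 1.43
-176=-176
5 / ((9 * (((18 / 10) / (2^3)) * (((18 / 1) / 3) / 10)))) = 1000 / 243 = 4.12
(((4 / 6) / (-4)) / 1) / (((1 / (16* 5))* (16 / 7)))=-35 / 6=-5.83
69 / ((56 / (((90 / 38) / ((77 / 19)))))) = 3105 / 4312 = 0.72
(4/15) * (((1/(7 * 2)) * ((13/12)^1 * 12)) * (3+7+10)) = 104/21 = 4.95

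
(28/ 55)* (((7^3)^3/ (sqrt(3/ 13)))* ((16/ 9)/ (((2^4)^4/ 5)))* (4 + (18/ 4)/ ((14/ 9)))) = 7788246151* sqrt(39)/ 1216512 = 39981.18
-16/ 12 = -4/ 3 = -1.33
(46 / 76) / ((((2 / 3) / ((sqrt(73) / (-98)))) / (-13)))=897* sqrt(73) / 7448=1.03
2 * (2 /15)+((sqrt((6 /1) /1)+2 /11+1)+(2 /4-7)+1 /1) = -1.60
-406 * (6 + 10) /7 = -928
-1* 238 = -238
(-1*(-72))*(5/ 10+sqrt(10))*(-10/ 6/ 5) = -24*sqrt(10) - 12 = -87.89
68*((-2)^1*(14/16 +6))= -935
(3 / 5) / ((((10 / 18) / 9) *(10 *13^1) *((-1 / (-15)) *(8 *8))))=729 / 41600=0.02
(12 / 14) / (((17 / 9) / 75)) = 4050 / 119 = 34.03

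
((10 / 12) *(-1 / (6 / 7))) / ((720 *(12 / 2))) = -7 / 31104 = -0.00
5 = 5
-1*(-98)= 98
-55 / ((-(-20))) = -11 / 4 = -2.75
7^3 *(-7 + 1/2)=-2229.50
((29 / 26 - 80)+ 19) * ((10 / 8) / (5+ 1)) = -2595 / 208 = -12.48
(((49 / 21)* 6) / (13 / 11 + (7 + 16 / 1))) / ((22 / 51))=51 / 38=1.34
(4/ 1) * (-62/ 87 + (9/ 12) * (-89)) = -23477/ 87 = -269.85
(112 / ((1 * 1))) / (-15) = -112 / 15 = -7.47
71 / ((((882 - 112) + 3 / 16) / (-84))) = -95424 / 12323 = -7.74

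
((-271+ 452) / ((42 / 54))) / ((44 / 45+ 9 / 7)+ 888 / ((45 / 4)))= 73305 / 25577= 2.87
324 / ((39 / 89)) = 9612 / 13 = 739.38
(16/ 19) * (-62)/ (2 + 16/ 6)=-1488/ 133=-11.19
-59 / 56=-1.05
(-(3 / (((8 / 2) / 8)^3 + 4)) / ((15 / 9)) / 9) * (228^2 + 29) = -416104 / 165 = -2521.84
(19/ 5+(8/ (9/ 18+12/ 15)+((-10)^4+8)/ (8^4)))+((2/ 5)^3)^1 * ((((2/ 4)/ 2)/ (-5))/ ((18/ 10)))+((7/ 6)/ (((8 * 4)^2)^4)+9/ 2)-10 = 6.90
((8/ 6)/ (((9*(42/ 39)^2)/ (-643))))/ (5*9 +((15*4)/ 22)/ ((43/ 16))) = -51399491/ 28795095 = -1.79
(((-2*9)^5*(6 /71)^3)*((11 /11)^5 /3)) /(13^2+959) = -5668704 /16821817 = -0.34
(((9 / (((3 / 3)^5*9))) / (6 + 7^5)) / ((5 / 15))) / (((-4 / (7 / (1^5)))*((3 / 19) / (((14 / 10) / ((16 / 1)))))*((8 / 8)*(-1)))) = 931 / 5380160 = 0.00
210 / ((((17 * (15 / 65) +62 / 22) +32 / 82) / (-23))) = -14159145 / 20906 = -677.28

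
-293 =-293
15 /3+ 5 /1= 10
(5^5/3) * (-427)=-1334375/3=-444791.67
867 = 867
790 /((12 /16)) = 3160 /3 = 1053.33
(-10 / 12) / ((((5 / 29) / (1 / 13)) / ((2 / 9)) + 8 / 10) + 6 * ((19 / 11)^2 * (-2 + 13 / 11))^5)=3028504922826346975 / 1850251272792436689159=0.00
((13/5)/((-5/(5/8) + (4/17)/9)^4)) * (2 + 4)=21371269959/5538336400000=0.00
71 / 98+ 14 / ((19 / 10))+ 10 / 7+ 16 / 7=21985 / 1862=11.81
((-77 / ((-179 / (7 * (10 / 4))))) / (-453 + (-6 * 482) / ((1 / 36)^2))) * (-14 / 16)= 3773 / 2147132208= 0.00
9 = 9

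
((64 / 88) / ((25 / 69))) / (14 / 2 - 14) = -552 / 1925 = -0.29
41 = 41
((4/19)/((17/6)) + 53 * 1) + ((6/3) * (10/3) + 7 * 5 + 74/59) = 5488142/57171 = 96.00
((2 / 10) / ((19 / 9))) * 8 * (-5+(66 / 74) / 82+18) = 9.86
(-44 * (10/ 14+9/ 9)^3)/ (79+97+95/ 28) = -304128/ 246127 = -1.24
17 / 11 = 1.55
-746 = -746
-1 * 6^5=-7776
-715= -715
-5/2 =-2.50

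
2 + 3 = 5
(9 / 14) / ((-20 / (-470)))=423 / 28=15.11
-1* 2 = -2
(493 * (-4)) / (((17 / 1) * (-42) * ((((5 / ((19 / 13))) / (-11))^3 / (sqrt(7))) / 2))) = -1059002164 * sqrt(7) / 5767125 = -485.83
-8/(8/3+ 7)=-24/29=-0.83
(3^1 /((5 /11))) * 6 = 198 /5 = 39.60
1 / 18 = 0.06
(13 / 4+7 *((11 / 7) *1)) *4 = 57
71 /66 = 1.08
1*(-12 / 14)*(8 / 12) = -4 / 7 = -0.57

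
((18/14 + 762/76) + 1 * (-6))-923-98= -270173/266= -1015.69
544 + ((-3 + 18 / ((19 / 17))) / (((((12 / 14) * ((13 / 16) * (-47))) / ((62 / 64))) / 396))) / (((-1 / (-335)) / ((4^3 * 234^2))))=-161022350924128 / 893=-180316182445.83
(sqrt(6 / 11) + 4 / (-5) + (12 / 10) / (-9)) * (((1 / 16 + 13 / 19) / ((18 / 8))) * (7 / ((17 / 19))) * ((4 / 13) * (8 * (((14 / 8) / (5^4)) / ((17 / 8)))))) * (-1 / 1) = 2491552 / 316996875 - 177968 * sqrt(66) / 232464375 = 0.00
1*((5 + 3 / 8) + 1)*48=306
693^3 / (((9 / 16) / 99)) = 58575010032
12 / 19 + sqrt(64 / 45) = 12 / 19 + 8 * sqrt(5) / 15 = 1.82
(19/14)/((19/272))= 136/7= 19.43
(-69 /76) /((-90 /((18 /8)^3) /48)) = 16767 /3040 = 5.52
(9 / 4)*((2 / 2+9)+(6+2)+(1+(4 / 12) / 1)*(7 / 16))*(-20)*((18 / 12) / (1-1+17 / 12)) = -30105 / 34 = -885.44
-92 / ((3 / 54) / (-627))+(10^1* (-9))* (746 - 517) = 1017702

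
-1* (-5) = 5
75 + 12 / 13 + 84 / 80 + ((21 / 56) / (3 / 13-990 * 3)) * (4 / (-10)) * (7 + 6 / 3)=128774409 / 1672970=76.97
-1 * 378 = -378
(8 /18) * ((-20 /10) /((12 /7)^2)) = -49 /162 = -0.30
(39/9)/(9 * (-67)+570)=-13/99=-0.13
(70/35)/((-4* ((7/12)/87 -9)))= 522/9389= 0.06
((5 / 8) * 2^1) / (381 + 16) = 5 / 1588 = 0.00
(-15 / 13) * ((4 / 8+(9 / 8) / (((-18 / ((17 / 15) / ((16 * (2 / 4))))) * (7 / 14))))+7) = -8.63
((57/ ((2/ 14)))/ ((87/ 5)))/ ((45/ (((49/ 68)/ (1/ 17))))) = 6517/ 1044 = 6.24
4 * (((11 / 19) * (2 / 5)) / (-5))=-88 / 475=-0.19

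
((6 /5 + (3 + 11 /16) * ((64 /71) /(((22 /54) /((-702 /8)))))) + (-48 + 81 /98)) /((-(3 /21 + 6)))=291573657 /2350810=124.03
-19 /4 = -4.75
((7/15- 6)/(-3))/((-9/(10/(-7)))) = 166/567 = 0.29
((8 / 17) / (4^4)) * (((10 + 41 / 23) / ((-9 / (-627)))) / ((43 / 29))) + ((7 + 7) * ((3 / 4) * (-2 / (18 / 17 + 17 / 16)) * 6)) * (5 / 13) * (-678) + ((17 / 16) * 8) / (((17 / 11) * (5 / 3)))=937878637496147 / 60534870240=15493.20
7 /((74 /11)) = 77 /74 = 1.04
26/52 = 0.50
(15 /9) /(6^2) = 5 /108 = 0.05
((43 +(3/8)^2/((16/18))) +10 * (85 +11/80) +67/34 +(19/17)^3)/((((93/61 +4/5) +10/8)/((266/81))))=4362915741985/5289060672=824.89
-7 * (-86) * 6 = 3612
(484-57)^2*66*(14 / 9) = 56157332 / 3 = 18719110.67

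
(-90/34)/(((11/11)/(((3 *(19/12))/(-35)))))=171/476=0.36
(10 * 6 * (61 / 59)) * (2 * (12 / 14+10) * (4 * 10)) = 22252800 / 413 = 53880.87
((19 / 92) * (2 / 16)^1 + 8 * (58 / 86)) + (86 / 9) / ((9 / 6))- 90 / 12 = 4.29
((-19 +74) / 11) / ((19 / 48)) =240 / 19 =12.63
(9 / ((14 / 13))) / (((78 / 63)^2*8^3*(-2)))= -567 / 106496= -0.01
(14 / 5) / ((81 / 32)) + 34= 14218 / 405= 35.11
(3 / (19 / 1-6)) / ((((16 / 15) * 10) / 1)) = 9 / 416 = 0.02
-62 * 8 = -496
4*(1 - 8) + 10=-18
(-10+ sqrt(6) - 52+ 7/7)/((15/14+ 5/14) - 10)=427/60 - 7*sqrt(6)/60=6.83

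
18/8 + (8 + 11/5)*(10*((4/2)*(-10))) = -8151/4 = -2037.75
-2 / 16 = -1 / 8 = -0.12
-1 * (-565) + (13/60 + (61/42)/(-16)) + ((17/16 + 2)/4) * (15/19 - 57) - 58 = 9875829/21280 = 464.09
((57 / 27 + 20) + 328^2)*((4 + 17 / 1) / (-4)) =-6779185 / 12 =-564932.08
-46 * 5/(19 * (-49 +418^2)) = -46/663765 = -0.00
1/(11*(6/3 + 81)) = 1/913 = 0.00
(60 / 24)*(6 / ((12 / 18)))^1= 45 / 2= 22.50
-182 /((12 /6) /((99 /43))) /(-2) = 9009 /86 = 104.76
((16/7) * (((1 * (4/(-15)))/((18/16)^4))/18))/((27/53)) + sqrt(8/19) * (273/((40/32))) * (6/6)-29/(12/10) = 117.51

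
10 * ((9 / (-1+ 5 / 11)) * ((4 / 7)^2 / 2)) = -1320 / 49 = -26.94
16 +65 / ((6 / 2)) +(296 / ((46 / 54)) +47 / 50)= 1331993 / 3450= 386.08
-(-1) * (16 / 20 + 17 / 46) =269 / 230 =1.17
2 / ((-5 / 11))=-22 / 5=-4.40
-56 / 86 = -28 / 43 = -0.65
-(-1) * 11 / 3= 11 / 3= 3.67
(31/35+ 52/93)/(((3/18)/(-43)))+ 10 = -393608/1085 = -362.77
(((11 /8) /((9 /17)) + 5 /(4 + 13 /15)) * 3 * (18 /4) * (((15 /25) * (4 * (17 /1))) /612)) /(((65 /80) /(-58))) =-1104958 /4745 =-232.87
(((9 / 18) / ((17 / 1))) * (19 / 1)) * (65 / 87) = 1235 / 2958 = 0.42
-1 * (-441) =441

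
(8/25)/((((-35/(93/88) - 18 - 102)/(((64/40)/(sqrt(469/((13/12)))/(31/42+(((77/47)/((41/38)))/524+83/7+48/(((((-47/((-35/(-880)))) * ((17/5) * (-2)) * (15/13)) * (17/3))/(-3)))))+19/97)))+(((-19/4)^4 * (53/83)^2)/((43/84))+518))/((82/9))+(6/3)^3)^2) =0.00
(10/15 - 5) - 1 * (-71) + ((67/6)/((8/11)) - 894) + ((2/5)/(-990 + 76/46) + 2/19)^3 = -6133230563272630073473/7553444132302998000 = -811.98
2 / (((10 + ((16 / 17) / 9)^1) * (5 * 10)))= 153 / 38650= 0.00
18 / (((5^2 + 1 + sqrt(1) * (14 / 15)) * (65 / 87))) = 2349 / 2626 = 0.89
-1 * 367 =-367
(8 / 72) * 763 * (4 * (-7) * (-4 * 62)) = 5298272 / 9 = 588696.89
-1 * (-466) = 466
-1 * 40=-40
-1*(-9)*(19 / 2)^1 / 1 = 171 / 2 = 85.50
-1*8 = -8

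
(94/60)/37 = 47/1110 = 0.04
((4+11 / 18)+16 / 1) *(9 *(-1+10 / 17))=-2597 / 34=-76.38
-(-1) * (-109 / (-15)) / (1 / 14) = 1526 / 15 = 101.73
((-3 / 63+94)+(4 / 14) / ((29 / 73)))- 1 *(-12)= 106.67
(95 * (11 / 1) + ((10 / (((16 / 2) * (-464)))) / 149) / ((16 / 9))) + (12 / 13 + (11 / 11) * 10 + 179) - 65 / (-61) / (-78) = 12999114326993 / 10526370816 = 1234.91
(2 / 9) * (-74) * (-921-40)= 142228 / 9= 15803.11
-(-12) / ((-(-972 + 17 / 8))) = 96 / 7759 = 0.01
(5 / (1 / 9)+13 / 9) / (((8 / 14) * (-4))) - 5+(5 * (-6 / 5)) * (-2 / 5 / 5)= -44711 / 1800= -24.84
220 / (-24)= -55 / 6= -9.17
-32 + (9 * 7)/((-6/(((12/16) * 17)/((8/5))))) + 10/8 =-7323/64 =-114.42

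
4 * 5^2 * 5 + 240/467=233740/467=500.51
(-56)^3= -175616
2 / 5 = 0.40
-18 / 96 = -0.19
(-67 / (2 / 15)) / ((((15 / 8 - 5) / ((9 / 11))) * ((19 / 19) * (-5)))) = -7236 / 275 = -26.31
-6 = -6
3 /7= 0.43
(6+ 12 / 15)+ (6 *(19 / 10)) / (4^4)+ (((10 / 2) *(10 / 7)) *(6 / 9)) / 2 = 247981 / 26880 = 9.23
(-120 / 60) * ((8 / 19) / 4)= -4 / 19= -0.21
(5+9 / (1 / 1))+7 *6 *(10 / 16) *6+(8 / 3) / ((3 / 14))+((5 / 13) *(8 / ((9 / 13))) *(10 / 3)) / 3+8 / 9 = 30743 / 162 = 189.77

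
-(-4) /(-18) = -2 /9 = -0.22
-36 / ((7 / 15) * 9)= -60 / 7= -8.57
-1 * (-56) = 56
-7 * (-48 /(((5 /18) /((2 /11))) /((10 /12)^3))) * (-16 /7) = -3200 /11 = -290.91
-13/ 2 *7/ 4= -11.38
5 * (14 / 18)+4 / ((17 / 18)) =1243 / 153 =8.12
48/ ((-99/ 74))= -1184/ 33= -35.88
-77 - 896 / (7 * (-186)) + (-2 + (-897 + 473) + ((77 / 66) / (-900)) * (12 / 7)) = -7007281 / 13950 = -502.31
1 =1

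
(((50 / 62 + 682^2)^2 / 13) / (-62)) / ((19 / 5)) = -1039518916195805 / 14716754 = -70635067.77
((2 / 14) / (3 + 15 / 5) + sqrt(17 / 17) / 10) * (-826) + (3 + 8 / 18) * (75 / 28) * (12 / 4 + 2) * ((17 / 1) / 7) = 28711 / 2940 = 9.77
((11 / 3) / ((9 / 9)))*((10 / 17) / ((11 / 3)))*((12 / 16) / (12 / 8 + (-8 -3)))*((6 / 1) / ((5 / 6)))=-108 / 323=-0.33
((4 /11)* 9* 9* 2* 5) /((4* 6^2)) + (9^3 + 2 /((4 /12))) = 16215 /22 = 737.05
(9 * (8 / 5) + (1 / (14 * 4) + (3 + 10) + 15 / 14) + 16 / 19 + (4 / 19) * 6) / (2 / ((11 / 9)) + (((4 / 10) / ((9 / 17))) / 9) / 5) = 725109165 / 39180736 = 18.51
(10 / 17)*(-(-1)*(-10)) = -100 / 17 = -5.88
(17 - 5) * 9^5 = 708588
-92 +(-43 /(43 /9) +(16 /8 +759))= 660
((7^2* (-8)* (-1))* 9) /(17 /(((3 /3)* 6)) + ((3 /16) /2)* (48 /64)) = 1354752 /1115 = 1215.02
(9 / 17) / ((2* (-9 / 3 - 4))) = -9 / 238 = -0.04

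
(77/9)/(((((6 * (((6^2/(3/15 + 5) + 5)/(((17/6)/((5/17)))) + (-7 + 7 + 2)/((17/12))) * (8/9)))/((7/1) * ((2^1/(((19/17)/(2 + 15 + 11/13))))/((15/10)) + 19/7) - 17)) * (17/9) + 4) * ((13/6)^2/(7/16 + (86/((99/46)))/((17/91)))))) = 2260775777183/24172875792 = 93.53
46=46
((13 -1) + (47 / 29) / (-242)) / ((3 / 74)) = 3114253 / 10527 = 295.83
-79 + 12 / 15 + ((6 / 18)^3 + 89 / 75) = -51959 / 675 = -76.98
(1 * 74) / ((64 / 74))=1369 / 16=85.56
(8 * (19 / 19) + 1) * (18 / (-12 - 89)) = -1.60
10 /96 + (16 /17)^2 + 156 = 2177765 /13872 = 156.99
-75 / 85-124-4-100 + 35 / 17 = -3856 / 17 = -226.82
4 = 4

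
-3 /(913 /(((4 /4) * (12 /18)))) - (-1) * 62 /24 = 28279 /10956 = 2.58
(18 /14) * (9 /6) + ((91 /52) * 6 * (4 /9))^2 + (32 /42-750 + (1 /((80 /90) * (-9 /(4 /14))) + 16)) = -178811 /252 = -709.57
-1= -1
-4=-4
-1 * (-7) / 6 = 7 / 6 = 1.17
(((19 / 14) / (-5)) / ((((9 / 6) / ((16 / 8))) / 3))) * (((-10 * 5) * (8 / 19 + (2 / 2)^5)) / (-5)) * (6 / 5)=-648 / 35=-18.51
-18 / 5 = -3.60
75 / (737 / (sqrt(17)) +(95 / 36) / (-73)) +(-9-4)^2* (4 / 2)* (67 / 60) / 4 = 381750375600* sqrt(17) / 3751333537471 +42476387842764133 / 450160024496520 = 94.78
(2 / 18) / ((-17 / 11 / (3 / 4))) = -11 / 204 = -0.05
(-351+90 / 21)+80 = -1867 / 7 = -266.71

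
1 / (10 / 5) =1 / 2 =0.50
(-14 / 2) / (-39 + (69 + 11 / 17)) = -119 / 521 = -0.23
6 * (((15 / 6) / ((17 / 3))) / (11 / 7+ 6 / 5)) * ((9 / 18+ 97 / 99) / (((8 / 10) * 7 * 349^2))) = 36625 / 17674786712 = 0.00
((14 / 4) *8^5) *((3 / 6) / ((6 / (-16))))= -458752 / 3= -152917.33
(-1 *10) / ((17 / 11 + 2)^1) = -110 / 39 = -2.82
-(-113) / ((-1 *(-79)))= 113 / 79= 1.43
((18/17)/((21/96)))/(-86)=-288/5117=-0.06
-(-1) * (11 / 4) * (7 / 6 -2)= -55 / 24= -2.29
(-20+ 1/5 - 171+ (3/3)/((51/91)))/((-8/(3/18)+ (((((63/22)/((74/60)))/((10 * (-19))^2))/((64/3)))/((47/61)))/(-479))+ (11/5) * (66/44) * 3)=40814358576806144/8226973606049505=4.96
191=191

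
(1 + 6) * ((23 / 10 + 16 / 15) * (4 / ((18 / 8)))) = 5656 / 135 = 41.90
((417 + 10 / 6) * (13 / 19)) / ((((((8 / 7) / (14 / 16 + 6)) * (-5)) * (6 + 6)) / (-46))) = 3614611 / 2736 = 1321.13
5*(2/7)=10/7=1.43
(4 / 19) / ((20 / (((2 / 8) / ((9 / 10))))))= 1 / 342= 0.00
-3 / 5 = -0.60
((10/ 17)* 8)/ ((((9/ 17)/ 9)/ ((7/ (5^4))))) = 112/ 125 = 0.90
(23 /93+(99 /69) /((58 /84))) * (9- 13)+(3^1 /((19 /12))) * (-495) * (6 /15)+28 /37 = -16732407392 /43607793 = -383.70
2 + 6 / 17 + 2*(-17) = -538 / 17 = -31.65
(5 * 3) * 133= 1995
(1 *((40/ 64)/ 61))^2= 25/ 238144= 0.00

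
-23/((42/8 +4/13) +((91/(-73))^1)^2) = -6373484/1970693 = -3.23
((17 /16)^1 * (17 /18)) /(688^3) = 289 /93790273536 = 0.00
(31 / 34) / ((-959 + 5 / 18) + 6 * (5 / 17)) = -279 / 292829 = -0.00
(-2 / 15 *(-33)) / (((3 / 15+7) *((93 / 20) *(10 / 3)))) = 11 / 279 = 0.04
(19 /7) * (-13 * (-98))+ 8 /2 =3462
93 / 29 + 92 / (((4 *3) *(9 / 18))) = 1613 / 87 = 18.54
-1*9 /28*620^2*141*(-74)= 9024366600 /7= 1289195228.57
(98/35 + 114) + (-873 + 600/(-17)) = -67277/85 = -791.49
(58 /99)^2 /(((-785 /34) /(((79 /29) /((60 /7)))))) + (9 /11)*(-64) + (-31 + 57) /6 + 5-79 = -14083668983 /115406775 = -122.04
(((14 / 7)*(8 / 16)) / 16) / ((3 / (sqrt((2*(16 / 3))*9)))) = 0.20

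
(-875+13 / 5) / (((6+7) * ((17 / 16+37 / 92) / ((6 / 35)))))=-7.85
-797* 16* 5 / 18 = -31880 / 9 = -3542.22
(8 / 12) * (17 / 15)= 34 / 45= 0.76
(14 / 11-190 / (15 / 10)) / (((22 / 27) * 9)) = -2069 / 121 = -17.10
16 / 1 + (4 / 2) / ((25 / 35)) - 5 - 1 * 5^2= -11.20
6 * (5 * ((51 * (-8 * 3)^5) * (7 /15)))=-5685313536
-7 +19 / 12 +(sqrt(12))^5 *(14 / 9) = -65 / 12 +448 *sqrt(3) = 770.54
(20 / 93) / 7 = 20 / 651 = 0.03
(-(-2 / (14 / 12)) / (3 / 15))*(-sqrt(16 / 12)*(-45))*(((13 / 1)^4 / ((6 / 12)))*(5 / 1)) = 514098000*sqrt(3) / 7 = 127206265.15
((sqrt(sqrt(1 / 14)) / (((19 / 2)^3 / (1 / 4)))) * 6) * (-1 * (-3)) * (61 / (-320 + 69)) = -1098 * 14^(3 / 4) / 12051263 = -0.00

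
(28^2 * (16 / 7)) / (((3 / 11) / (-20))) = -394240 / 3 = -131413.33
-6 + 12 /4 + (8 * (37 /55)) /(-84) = -3539 /1155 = -3.06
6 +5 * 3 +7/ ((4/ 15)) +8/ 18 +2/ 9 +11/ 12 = 293/ 6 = 48.83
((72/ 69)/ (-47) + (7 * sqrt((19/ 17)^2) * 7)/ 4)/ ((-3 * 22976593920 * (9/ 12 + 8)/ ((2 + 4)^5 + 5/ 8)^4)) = -15052031769178434716927419/ 181597351850488627200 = -82886.85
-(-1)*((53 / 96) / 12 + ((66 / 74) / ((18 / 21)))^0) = 1205 / 1152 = 1.05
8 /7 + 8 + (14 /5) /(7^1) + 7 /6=2249 /210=10.71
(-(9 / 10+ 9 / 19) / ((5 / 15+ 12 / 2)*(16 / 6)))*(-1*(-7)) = -16443 / 28880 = -0.57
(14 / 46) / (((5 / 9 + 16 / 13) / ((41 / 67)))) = 0.10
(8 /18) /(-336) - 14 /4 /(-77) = 367 /8316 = 0.04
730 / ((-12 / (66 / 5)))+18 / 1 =-785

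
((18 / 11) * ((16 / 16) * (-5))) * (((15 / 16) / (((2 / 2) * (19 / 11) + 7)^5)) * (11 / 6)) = -4026275 / 14495514624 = -0.00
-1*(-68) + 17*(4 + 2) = 170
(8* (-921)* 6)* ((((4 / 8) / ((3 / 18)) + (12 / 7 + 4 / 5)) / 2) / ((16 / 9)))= -4799331 / 70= -68561.87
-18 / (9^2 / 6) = -4 / 3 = -1.33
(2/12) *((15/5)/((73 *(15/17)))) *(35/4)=119/1752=0.07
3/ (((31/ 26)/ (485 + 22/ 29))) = 1098786/ 899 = 1222.23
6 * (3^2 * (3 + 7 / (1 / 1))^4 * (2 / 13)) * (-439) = -474120000 / 13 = -36470769.23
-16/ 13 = -1.23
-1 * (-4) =4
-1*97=-97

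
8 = 8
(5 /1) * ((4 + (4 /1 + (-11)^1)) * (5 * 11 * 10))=-8250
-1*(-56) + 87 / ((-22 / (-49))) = 5495 / 22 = 249.77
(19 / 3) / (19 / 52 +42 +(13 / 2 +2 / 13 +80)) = 988 / 20127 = 0.05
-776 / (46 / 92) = -1552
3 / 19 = 0.16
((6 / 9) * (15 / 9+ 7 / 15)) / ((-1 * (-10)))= 32 / 225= 0.14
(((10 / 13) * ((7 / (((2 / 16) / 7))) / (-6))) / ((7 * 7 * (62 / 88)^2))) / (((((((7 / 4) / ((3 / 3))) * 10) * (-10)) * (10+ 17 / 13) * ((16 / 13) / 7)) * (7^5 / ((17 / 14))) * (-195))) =-8228 / 3739482288675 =-0.00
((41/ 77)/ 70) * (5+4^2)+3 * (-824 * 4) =-7613637/ 770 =-9887.84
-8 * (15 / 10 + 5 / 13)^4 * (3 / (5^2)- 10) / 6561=109531219 / 720725850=0.15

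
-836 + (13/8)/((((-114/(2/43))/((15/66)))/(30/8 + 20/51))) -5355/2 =-3513.50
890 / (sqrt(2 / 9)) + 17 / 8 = 17 / 8 + 1335 * sqrt(2) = 1890.10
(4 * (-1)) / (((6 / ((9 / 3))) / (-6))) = 12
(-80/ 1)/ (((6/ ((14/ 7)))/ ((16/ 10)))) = -42.67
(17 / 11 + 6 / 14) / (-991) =-152 / 76307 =-0.00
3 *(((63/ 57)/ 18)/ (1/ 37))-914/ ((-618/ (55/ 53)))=5196773/ 622326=8.35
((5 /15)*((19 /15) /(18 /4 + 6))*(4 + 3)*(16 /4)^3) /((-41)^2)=2432 /226935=0.01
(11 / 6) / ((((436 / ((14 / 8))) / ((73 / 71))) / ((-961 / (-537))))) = 5401781 / 398960928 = 0.01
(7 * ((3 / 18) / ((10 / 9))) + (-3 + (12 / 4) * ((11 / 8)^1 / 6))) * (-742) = 37471 / 40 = 936.78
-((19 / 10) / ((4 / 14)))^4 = -312900721 / 160000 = -1955.63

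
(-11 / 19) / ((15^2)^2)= -11 / 961875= -0.00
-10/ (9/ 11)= -110/ 9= -12.22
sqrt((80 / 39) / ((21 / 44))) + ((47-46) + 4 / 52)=14 / 13 + 8 * sqrt(5005) / 273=3.15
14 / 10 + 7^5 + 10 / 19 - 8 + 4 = 1596468 / 95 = 16804.93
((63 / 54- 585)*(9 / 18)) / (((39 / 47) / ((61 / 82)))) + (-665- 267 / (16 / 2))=-9210985 / 9594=-960.08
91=91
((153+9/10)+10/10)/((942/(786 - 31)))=233899/1884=124.15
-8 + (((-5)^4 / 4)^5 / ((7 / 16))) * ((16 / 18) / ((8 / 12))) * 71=6771087646481687 / 336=20152046566909.78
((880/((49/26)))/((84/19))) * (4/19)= 22880/1029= 22.24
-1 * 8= -8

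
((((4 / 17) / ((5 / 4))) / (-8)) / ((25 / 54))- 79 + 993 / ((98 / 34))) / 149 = 27640958 / 15514625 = 1.78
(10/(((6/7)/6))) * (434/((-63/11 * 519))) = -47740/4671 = -10.22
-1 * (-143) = 143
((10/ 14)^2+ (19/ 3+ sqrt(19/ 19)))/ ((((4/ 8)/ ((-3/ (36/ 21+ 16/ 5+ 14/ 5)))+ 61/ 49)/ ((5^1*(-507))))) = 974285/ 2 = 487142.50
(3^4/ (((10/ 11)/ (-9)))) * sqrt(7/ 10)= -8019 * sqrt(70)/ 100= -670.92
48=48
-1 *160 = -160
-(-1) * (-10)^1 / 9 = -10 / 9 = -1.11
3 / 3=1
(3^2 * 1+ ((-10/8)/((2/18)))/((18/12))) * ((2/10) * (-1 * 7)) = -21/10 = -2.10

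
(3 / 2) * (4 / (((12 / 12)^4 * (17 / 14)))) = 84 / 17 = 4.94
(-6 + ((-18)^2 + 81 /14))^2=20548089 /196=104837.19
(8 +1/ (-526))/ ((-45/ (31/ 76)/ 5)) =-130417/ 359784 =-0.36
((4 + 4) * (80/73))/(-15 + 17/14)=-8960/14089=-0.64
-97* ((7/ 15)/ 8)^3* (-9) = 33271/ 192000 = 0.17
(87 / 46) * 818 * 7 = 249081 / 23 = 10829.61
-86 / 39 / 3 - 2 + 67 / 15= 1013 / 585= 1.73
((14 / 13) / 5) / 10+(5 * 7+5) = 13007 / 325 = 40.02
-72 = -72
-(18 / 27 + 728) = -2186 / 3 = -728.67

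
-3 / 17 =-0.18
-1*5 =-5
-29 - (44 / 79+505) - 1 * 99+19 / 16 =-799315 / 1264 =-632.37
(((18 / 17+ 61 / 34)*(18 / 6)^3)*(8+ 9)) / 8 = 2619 / 16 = 163.69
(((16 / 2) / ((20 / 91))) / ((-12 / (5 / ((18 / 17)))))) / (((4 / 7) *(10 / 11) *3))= -119119 / 12960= -9.19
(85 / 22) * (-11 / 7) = -6.07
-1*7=-7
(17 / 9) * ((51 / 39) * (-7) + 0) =-17.29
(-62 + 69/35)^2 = 4414201/1225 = 3603.43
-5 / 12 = -0.42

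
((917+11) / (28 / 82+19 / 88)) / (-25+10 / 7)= -2130688 / 30165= -70.63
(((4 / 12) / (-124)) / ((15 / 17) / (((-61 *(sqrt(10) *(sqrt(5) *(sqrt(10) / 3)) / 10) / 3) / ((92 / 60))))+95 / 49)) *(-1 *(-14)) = -175204494325 / 9006705095736 - 1202591271 *sqrt(5) / 3002235031912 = -0.02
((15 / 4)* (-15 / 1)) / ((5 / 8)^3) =-1152 / 5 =-230.40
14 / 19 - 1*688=-13058 / 19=-687.26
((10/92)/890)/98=1/802424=0.00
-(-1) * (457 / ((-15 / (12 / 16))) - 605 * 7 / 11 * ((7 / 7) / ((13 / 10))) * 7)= -544941 / 260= -2095.93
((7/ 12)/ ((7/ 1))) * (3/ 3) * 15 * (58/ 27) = 145/ 54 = 2.69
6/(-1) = -6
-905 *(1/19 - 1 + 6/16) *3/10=47241/304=155.40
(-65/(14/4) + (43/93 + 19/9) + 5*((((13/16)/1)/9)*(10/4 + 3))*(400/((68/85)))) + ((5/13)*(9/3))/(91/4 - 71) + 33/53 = 2547011873279/2077632648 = 1225.92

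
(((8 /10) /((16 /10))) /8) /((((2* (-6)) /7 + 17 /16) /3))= -21 /73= -0.29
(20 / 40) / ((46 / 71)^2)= 5041 / 4232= 1.19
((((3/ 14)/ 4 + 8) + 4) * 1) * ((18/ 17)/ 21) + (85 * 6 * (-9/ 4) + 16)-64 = -3981381/ 3332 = -1194.89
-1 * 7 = -7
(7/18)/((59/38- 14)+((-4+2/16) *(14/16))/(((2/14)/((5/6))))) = -8512/705363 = -0.01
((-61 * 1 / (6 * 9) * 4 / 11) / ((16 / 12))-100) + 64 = -7189 / 198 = -36.31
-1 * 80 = -80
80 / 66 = 40 / 33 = 1.21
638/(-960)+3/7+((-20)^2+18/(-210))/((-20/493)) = -165616469/16800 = -9858.12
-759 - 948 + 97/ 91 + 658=-95362/ 91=-1047.93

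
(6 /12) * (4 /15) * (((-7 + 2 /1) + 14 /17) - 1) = -176 /255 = -0.69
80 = 80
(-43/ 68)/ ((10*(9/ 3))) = -43/ 2040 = -0.02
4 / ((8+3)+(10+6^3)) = 4 / 237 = 0.02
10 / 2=5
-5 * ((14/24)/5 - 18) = 1073/12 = 89.42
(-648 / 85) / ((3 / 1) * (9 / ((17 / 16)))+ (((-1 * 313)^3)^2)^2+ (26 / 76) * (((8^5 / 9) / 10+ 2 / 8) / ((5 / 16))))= -554040 / 64256503671100608155188373092950277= -0.00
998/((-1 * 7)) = -998/7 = -142.57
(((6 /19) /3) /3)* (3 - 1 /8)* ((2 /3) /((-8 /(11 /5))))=-253 /13680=-0.02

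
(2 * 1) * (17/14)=2.43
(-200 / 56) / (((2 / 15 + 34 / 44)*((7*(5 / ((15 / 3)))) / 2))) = -16500 / 14651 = -1.13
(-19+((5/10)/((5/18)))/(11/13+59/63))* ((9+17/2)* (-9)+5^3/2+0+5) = 1181961/730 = 1619.12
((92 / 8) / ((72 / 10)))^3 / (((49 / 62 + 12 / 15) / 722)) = 85100560625 / 46002816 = 1849.90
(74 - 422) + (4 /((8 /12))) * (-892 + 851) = -594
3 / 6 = 1 / 2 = 0.50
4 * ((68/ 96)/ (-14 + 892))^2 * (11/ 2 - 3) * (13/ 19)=18785/ 4218277248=0.00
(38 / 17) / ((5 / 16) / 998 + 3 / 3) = 606784 / 271541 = 2.23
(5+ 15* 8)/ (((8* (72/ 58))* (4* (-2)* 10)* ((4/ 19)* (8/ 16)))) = -1.49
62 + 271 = 333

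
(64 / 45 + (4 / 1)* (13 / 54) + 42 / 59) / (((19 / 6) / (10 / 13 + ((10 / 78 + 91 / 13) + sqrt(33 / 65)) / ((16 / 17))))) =104839* sqrt(2145) / 6557850 + 844879 / 103545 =8.90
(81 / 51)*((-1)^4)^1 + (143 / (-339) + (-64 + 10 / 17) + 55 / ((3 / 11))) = 803485 / 5763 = 139.42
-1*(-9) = 9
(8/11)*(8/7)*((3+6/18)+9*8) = 14464/231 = 62.61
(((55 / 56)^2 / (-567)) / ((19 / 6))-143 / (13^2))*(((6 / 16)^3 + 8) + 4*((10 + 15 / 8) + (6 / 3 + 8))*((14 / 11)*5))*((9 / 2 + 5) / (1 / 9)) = -853551404659 / 20873216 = -40892.18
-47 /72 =-0.65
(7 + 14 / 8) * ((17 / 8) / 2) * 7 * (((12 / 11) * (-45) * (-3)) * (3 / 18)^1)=562275 / 352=1597.37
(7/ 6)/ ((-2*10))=-7/ 120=-0.06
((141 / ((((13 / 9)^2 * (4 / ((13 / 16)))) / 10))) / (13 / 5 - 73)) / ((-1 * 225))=1269 / 146432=0.01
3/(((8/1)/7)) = 21/8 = 2.62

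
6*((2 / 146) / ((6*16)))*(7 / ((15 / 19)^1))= 133 / 17520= 0.01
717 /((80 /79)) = 56643 /80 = 708.04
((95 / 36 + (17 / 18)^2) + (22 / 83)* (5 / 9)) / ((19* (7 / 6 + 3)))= 49456 / 1064475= 0.05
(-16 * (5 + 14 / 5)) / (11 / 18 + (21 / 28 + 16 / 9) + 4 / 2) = -22464 / 925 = -24.29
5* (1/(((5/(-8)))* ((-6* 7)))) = 4/21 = 0.19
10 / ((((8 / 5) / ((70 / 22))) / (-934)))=-408625 / 22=-18573.86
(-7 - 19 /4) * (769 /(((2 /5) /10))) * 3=-2710725 /4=-677681.25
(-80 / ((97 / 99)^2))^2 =614781446400 / 88529281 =6944.39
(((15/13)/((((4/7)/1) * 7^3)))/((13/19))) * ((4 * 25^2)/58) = 178125/480298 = 0.37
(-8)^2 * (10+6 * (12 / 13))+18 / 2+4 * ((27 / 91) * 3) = 1007.02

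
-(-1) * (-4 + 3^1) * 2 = -2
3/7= 0.43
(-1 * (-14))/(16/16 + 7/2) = 28/9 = 3.11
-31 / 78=-0.40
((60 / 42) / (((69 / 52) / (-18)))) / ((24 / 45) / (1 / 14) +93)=-46800 / 242627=-0.19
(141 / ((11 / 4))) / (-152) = -141 / 418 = -0.34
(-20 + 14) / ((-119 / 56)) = 48 / 17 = 2.82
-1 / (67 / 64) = -0.96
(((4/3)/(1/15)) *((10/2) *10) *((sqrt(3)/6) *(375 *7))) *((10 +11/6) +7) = 24718750 *sqrt(3)/3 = 14271376.97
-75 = -75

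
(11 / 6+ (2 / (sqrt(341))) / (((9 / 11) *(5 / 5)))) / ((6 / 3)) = sqrt(341) / 279+ 11 / 12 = 0.98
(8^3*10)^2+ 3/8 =209715203/8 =26214400.38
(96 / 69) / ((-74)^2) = 8 / 31487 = 0.00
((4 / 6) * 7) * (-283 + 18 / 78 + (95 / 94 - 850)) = -3227021 / 611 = -5281.54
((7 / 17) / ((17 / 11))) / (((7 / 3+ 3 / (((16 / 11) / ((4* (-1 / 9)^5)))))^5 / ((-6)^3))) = -50315396029801949261650305024 / 60451650349217015592340396273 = -0.83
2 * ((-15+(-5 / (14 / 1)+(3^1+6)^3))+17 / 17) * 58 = 580290 / 7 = 82898.57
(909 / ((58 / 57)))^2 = 2684586969 / 3364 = 798034.18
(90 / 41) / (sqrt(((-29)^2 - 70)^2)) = 30 / 10537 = 0.00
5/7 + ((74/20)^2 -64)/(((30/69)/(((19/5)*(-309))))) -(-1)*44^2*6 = 5162042161/35000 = 147486.92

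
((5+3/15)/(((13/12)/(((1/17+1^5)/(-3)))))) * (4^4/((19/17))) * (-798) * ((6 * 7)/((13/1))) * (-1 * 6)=-390168576/65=-6002593.48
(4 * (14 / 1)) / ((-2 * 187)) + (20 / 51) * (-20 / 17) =-5828 / 9537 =-0.61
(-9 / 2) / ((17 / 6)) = -1.59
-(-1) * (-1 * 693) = -693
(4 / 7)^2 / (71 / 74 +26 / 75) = 88800 / 355201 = 0.25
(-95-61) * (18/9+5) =-1092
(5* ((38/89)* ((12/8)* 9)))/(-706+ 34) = -855/19936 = -0.04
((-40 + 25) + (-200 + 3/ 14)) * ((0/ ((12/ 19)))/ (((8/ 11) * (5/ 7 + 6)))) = 0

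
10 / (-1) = -10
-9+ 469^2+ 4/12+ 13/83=54768170/249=219952.49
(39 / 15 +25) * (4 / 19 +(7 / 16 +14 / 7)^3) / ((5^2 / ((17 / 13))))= 268252197 / 12646400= 21.21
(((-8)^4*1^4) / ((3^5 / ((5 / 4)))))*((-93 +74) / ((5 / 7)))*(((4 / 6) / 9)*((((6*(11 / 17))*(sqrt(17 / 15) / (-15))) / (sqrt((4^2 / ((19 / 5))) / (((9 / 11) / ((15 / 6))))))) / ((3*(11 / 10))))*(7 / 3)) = 1906688*sqrt(106590) / 276054075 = 2.25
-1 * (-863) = 863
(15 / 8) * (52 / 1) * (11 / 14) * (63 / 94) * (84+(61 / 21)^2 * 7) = 19332885 / 2632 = 7345.32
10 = 10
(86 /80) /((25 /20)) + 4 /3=2.19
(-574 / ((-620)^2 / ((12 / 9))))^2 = 82369 / 20779222500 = 0.00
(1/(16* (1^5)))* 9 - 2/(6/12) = -55/16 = -3.44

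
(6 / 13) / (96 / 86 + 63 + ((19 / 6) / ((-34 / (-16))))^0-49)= 86 / 3003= 0.03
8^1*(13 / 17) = 6.12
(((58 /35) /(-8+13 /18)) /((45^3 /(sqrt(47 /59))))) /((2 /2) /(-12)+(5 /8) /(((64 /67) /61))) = -59392 * sqrt(2773) /55853874523125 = -0.00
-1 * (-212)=212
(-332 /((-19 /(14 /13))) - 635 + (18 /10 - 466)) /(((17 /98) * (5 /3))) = -392275968 /104975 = -3736.85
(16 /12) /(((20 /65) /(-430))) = -5590 /3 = -1863.33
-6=-6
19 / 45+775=34894 / 45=775.42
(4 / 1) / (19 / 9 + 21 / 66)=792 / 481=1.65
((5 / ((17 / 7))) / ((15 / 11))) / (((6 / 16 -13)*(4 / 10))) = -1540 / 5151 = -0.30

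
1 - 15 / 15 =0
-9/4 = -2.25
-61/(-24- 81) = 61/105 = 0.58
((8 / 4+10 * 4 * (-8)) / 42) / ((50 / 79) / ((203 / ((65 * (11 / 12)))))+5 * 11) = -728538 / 5310085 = -0.14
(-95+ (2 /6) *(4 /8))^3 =-184220009 /216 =-852870.41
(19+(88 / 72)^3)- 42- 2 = -16894 / 729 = -23.17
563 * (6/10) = 1689/5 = 337.80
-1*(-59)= 59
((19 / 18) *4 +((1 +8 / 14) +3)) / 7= 554 / 441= 1.26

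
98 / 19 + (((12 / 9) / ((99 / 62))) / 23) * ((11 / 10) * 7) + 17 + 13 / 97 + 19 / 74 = 9666978041 / 423466110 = 22.83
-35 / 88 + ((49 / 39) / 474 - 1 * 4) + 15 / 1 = 8625875 / 813384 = 10.60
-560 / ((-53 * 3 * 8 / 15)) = 6.60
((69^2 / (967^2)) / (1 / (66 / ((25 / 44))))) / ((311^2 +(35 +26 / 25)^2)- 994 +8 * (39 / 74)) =3197249550 / 524543086572517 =0.00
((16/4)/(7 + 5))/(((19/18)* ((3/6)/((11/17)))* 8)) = 33/646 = 0.05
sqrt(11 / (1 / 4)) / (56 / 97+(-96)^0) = 194 * sqrt(11) / 153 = 4.21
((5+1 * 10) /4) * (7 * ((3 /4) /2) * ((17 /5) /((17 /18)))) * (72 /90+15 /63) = 2943 /80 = 36.79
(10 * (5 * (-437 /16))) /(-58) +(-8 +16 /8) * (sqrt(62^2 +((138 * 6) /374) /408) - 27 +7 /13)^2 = -6790948887473 /249284464 +2064 * sqrt(537684103) /2431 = -7554.37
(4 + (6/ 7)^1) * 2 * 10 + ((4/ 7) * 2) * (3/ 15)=3408/ 35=97.37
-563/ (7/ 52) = -29276/ 7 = -4182.29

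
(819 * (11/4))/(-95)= -9009/380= -23.71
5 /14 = 0.36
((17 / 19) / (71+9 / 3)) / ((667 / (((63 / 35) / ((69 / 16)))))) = 408 / 53923615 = 0.00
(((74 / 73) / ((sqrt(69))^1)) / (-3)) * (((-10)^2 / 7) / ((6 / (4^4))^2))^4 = -533226195880666726400000000 * sqrt(69) / 238042993671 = -18607182571217101.06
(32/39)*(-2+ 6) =128/39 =3.28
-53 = -53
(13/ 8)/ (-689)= -1/ 424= -0.00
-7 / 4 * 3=-5.25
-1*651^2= -423801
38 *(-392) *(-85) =1266160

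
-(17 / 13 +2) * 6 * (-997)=257226 / 13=19786.62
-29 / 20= -1.45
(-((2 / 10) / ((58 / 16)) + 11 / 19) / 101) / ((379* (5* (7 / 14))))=-3494 / 527293225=-0.00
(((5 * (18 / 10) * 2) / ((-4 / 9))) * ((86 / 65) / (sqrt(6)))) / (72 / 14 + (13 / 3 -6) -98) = 24381 * sqrt(6) / 258050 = 0.23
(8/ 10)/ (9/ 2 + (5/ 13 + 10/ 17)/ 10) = 221/ 1270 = 0.17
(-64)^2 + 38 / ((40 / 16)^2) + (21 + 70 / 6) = 310106 / 75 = 4134.75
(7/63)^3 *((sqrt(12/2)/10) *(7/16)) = 7 *sqrt(6)/116640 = 0.00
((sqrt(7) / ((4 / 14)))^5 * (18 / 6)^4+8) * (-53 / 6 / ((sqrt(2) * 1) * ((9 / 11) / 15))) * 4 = -21605650605 * sqrt(14) / 32 - 23320 * sqrt(2) / 9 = -2526283107.58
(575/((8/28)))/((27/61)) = 245525/54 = 4546.76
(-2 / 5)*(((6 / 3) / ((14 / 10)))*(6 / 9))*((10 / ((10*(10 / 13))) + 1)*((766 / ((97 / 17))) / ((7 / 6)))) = -2396048 / 23765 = -100.82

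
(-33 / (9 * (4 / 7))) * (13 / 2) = -1001 / 24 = -41.71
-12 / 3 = -4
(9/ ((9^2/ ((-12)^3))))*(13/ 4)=-624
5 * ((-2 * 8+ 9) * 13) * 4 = -1820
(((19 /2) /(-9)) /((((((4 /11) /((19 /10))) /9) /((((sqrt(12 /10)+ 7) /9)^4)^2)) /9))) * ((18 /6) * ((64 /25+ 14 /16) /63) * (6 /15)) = -5662010762898479 /837019575000000 - 15722026877029 * sqrt(30) /14946778125000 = -12.53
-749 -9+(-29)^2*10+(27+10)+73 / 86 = 661327 / 86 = 7689.85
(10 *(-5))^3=-125000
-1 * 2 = -2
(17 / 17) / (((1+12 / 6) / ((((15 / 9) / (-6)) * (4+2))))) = -5 / 9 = -0.56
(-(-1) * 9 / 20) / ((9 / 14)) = 7 / 10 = 0.70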